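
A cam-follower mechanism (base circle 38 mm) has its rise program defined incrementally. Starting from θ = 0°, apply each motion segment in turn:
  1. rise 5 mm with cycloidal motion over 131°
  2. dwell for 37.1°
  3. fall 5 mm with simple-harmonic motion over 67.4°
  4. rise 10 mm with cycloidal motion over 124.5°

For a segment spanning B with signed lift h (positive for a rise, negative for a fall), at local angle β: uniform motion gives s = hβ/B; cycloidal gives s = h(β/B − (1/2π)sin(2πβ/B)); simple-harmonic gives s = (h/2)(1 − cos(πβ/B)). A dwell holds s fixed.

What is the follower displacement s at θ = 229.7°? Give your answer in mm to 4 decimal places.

seg 1 [0°–131°] cycloidal, h=5: full span → s += 5 → s = 5.0000
seg 2 [131°–168.1°] dwell: s stays 5.0000
seg 3 [168.1°–235.5°] simple-harmonic, h=-5: θ=229.7° here. β=61.6, B=67.4. -5/2·(1 − cos(π·0.9139)) = -4.9092 → s = 0.0908

0.0908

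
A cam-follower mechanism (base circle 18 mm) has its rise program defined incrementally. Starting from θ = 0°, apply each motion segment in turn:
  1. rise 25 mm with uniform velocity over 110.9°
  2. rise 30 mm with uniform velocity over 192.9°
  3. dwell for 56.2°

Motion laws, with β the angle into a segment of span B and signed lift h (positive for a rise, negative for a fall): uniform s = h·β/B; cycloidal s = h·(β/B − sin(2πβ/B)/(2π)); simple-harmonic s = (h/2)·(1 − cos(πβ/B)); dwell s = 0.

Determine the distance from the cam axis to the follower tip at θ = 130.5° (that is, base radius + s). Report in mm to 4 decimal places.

seg 1 [0°–110.9°] uniform, h=25: full span → s += 25 → s = 25.0000
seg 2 [110.9°–303.8°] uniform, h=30: θ=130.5° here. β=19.6, B=192.9. 30·19.6/192.9 = 3.0482 → s = 28.0482
radial distance = base radius + s = 18 + 28.0482 = 46.0482

46.0482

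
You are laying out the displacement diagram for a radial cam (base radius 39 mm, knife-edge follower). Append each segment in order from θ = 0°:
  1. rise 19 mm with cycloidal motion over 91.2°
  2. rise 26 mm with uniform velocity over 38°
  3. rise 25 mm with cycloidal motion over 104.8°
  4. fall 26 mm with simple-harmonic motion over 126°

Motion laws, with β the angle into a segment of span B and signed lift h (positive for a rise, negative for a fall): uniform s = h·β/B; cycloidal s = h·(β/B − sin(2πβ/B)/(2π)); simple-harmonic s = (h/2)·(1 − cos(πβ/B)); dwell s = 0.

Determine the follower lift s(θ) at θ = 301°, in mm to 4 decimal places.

seg 1 [0°–91.2°] cycloidal, h=19: full span → s += 19 → s = 19.0000
seg 2 [91.2°–129.2°] uniform, h=26: full span → s += 26 → s = 45.0000
seg 3 [129.2°–234°] cycloidal, h=25: full span → s += 25 → s = 70.0000
seg 4 [234°–360°] simple-harmonic, h=-26: θ=301° here. β=67, B=126. -26/2·(1 − cos(π·0.5317)) = -14.2944 → s = 55.7056

55.7056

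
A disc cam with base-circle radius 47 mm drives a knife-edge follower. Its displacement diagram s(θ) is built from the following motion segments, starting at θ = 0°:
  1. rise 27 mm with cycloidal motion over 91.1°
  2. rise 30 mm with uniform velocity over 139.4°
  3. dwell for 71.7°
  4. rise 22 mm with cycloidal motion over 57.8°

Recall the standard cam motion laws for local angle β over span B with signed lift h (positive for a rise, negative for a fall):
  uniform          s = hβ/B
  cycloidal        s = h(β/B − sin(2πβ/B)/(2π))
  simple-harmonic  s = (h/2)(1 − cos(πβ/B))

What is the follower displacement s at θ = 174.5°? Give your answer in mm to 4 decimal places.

seg 1 [0°–91.1°] cycloidal, h=27: full span → s += 27 → s = 27.0000
seg 2 [91.1°–230.5°] uniform, h=30: θ=174.5° here. β=83.4, B=139.4. 30·83.4/139.4 = 17.9484 → s = 44.9484

44.9484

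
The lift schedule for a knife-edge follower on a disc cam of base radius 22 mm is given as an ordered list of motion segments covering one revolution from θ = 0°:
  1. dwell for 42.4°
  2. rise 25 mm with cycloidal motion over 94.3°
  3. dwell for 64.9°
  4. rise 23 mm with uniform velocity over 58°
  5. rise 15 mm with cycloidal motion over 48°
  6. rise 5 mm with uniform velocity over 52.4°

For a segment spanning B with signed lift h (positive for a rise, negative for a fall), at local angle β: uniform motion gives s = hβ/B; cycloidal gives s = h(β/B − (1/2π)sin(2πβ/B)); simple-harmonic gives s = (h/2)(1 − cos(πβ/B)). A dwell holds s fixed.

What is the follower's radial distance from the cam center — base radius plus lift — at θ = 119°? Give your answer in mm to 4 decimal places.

seg 1 [0°–42.4°] dwell: s stays 0.0000
seg 2 [42.4°–136.7°] cycloidal, h=25: θ=119° here. β=76.6, B=94.3. 25·(0.8123 − sin(2π·0.8123)/(2π)) = 23.9854 → s = 23.9854
radial distance = base radius + s = 22 + 23.9854 = 45.9854

45.9854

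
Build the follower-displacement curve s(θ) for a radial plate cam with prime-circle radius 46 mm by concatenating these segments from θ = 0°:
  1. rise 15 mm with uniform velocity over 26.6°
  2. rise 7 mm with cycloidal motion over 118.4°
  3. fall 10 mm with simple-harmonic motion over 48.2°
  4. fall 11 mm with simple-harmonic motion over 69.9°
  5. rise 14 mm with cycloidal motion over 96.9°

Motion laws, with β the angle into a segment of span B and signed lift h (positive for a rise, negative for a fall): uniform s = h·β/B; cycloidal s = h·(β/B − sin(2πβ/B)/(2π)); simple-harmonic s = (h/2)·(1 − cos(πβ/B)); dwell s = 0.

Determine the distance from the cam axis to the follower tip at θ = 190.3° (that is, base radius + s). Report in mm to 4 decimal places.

seg 1 [0°–26.6°] uniform, h=15: full span → s += 15 → s = 15.0000
seg 2 [26.6°–145°] cycloidal, h=7: full span → s += 7 → s = 22.0000
seg 3 [145°–193.2°] simple-harmonic, h=-10: θ=190.3° here. β=45.3, B=48.2. -10/2·(1 − cos(π·0.9398)) = -9.9109 → s = 12.0891
radial distance = base radius + s = 46 + 12.0891 = 58.0891

58.0891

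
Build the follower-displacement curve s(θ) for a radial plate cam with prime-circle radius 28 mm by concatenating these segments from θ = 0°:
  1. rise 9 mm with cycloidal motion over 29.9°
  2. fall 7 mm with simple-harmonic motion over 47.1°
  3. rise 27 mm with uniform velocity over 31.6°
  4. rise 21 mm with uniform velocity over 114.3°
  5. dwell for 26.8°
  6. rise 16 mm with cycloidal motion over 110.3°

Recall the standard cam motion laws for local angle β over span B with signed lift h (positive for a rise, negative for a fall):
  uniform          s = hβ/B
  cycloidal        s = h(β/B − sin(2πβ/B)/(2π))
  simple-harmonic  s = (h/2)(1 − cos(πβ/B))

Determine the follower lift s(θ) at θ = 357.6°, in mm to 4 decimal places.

seg 1 [0°–29.9°] cycloidal, h=9: full span → s += 9 → s = 9.0000
seg 2 [29.9°–77°] simple-harmonic, h=-7: full span → s += -7 → s = 2.0000
seg 3 [77°–108.6°] uniform, h=27: full span → s += 27 → s = 29.0000
seg 4 [108.6°–222.9°] uniform, h=21: full span → s += 21 → s = 50.0000
seg 5 [222.9°–249.7°] dwell: s stays 50.0000
seg 6 [249.7°–360°] cycloidal, h=16: θ=357.6° here. β=107.9, B=110.3. 16·(0.9782 − sin(2π·0.9782)/(2π)) = 15.9989 → s = 65.9989

65.9989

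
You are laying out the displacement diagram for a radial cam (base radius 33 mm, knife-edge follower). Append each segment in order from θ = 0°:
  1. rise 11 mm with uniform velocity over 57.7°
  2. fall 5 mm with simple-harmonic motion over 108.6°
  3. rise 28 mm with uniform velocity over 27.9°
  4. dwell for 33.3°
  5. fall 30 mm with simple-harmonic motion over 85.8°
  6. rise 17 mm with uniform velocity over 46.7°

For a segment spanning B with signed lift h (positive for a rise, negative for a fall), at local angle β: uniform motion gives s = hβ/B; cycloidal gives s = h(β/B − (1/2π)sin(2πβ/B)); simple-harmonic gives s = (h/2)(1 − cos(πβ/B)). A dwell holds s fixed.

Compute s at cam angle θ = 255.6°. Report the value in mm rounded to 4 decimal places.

seg 1 [0°–57.7°] uniform, h=11: full span → s += 11 → s = 11.0000
seg 2 [57.7°–166.3°] simple-harmonic, h=-5: full span → s += -5 → s = 6.0000
seg 3 [166.3°–194.2°] uniform, h=28: full span → s += 28 → s = 34.0000
seg 4 [194.2°–227.5°] dwell: s stays 34.0000
seg 5 [227.5°–313.3°] simple-harmonic, h=-30: θ=255.6° here. β=28.1, B=85.8. -30/2·(1 − cos(π·0.3275)) = -7.2634 → s = 26.7366

26.7366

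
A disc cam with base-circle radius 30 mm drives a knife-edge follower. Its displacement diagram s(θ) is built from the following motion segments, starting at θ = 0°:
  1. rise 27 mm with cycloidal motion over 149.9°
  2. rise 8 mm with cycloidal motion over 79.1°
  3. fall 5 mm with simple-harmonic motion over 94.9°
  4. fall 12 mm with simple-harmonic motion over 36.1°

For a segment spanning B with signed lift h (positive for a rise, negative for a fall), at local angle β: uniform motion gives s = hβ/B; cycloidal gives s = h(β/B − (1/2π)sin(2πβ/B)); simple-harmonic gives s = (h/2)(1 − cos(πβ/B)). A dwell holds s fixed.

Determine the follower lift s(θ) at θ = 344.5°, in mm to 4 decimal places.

seg 1 [0°–149.9°] cycloidal, h=27: full span → s += 27 → s = 27.0000
seg 2 [149.9°–229°] cycloidal, h=8: full span → s += 8 → s = 35.0000
seg 3 [229°–323.9°] simple-harmonic, h=-5: full span → s += -5 → s = 30.0000
seg 4 [323.9°–360°] simple-harmonic, h=-12: θ=344.5° here. β=20.6, B=36.1. -12/2·(1 − cos(π·0.5706)) = -7.3206 → s = 22.6794

22.6794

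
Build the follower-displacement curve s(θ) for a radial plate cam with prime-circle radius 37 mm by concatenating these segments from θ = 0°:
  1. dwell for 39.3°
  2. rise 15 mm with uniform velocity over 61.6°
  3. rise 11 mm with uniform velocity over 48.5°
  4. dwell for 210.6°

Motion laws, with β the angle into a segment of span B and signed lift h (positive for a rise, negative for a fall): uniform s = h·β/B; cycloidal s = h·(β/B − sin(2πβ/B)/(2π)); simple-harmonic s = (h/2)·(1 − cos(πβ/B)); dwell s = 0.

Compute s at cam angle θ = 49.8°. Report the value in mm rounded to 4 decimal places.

seg 1 [0°–39.3°] dwell: s stays 0.0000
seg 2 [39.3°–100.9°] uniform, h=15: θ=49.8° here. β=10.5, B=61.6. 15·10.5/61.6 = 2.5568 → s = 2.5568

2.5568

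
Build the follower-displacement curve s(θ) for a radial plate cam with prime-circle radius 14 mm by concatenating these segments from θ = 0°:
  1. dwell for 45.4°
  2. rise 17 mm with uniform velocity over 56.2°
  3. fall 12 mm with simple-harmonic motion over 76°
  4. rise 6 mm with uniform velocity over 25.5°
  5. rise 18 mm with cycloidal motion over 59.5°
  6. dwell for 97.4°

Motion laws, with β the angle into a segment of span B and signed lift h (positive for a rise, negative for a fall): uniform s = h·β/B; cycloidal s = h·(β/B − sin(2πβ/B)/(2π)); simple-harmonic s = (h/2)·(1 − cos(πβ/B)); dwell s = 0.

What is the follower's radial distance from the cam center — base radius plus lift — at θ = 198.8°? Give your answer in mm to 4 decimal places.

seg 1 [0°–45.4°] dwell: s stays 0.0000
seg 2 [45.4°–101.6°] uniform, h=17: full span → s += 17 → s = 17.0000
seg 3 [101.6°–177.6°] simple-harmonic, h=-12: full span → s += -12 → s = 5.0000
seg 4 [177.6°–203.1°] uniform, h=6: θ=198.8° here. β=21.2, B=25.5. 6·21.2/25.5 = 4.9882 → s = 9.9882
radial distance = base radius + s = 14 + 9.9882 = 23.9882

23.9882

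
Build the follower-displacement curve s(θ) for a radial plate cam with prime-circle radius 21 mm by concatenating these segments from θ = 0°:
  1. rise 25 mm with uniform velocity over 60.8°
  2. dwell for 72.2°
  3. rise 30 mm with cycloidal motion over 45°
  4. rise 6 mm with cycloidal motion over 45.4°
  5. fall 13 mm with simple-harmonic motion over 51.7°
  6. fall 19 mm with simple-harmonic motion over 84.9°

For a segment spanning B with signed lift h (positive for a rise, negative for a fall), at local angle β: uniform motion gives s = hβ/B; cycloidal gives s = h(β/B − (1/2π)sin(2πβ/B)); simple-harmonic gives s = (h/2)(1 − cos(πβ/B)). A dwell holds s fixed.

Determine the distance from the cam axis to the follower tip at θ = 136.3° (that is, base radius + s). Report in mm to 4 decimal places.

seg 1 [0°–60.8°] uniform, h=25: full span → s += 25 → s = 25.0000
seg 2 [60.8°–133°] dwell: s stays 25.0000
seg 3 [133°–178°] cycloidal, h=30: θ=136.3° here. β=3.3, B=45. 30·(0.0733 − sin(2π·0.0733)/(2π)) = 0.0770 → s = 25.0770
radial distance = base radius + s = 21 + 25.0770 = 46.0770

46.0770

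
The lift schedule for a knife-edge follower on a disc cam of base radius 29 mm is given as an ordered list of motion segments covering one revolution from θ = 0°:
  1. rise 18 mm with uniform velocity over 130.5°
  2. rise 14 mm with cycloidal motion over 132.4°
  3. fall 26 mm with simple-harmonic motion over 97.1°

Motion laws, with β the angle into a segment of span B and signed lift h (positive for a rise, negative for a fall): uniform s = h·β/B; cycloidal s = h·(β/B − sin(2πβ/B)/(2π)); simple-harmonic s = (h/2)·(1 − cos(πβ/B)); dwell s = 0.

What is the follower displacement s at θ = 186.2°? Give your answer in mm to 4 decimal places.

seg 1 [0°–130.5°] uniform, h=18: full span → s += 18 → s = 18.0000
seg 2 [130.5°–262.9°] cycloidal, h=14: θ=186.2° here. β=55.7, B=132.4. 14·(0.4207 − sin(2π·0.4207)/(2π)) = 4.8248 → s = 22.8248

22.8248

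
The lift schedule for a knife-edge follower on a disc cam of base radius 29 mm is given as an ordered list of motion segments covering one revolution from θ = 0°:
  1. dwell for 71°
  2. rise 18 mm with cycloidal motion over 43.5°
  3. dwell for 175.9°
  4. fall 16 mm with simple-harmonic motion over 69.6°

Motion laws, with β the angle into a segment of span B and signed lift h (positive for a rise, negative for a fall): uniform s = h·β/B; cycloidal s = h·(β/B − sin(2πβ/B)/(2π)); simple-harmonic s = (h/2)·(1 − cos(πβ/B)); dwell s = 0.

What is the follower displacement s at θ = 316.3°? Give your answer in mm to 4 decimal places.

seg 1 [0°–71°] dwell: s stays 0.0000
seg 2 [71°–114.5°] cycloidal, h=18: full span → s += 18 → s = 18.0000
seg 3 [114.5°–290.4°] dwell: s stays 18.0000
seg 4 [290.4°–360°] simple-harmonic, h=-16: θ=316.3° here. β=25.9, B=69.6. -16/2·(1 − cos(π·0.3721)) = -4.8719 → s = 13.1281

13.1281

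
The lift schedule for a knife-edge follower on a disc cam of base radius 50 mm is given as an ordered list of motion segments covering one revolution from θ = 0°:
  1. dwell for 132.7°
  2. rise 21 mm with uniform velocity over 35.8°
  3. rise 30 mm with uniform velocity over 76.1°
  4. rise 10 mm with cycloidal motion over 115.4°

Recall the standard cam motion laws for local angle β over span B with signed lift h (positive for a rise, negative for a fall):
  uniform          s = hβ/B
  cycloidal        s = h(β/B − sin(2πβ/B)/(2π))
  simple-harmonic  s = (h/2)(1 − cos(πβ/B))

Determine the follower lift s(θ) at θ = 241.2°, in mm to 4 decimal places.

seg 1 [0°–132.7°] dwell: s stays 0.0000
seg 2 [132.7°–168.5°] uniform, h=21: full span → s += 21 → s = 21.0000
seg 3 [168.5°–244.6°] uniform, h=30: θ=241.2° here. β=72.7, B=76.1. 30·72.7/76.1 = 28.6597 → s = 49.6597

49.6597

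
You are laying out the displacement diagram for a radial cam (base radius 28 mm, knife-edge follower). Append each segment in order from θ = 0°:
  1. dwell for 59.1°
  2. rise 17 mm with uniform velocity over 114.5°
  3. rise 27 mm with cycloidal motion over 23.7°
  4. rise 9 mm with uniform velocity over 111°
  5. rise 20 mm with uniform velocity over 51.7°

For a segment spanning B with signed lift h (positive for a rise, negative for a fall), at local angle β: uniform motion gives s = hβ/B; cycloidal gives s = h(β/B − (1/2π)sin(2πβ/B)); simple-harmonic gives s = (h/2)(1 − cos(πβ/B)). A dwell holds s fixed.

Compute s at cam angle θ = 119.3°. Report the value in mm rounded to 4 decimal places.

seg 1 [0°–59.1°] dwell: s stays 0.0000
seg 2 [59.1°–173.6°] uniform, h=17: θ=119.3° here. β=60.2, B=114.5. 17·60.2/114.5 = 8.9380 → s = 8.9380

8.9380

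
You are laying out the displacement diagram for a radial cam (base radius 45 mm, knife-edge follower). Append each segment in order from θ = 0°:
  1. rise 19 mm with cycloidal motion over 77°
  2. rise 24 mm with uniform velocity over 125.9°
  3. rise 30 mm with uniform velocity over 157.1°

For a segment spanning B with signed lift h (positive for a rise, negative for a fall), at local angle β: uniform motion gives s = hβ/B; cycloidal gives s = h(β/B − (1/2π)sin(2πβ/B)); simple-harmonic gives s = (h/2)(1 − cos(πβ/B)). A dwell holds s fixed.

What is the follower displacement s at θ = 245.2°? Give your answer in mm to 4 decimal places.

seg 1 [0°–77°] cycloidal, h=19: full span → s += 19 → s = 19.0000
seg 2 [77°–202.9°] uniform, h=24: full span → s += 24 → s = 43.0000
seg 3 [202.9°–360°] uniform, h=30: θ=245.2° here. β=42.3, B=157.1. 30·42.3/157.1 = 8.0777 → s = 51.0777

51.0777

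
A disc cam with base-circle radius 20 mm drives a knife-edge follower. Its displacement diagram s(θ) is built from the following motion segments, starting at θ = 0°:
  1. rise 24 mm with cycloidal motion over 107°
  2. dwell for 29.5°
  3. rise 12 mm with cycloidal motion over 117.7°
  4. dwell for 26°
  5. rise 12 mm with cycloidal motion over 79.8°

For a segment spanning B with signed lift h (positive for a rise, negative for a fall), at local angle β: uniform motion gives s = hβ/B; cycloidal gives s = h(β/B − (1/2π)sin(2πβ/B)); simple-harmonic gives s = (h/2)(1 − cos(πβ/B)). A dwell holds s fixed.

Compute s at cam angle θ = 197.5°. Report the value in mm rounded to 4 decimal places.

seg 1 [0°–107°] cycloidal, h=24: full span → s += 24 → s = 24.0000
seg 2 [107°–136.5°] dwell: s stays 24.0000
seg 3 [136.5°–254.2°] cycloidal, h=12: θ=197.5° here. β=61, B=117.7. 12·(0.5183 − sin(2π·0.5183)/(2π)) = 6.4379 → s = 30.4379

30.4379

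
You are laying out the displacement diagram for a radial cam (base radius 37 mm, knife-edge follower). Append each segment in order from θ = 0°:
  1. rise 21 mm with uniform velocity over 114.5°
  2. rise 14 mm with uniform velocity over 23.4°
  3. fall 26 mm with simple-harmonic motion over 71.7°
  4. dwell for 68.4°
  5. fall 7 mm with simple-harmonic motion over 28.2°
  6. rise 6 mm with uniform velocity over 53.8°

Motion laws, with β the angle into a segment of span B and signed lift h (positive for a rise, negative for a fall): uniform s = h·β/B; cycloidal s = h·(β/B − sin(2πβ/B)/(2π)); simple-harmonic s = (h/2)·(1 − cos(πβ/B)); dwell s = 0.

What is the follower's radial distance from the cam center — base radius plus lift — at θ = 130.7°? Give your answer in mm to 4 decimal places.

seg 1 [0°–114.5°] uniform, h=21: full span → s += 21 → s = 21.0000
seg 2 [114.5°–137.9°] uniform, h=14: θ=130.7° here. β=16.2, B=23.4. 14·16.2/23.4 = 9.6923 → s = 30.6923
radial distance = base radius + s = 37 + 30.6923 = 67.6923

67.6923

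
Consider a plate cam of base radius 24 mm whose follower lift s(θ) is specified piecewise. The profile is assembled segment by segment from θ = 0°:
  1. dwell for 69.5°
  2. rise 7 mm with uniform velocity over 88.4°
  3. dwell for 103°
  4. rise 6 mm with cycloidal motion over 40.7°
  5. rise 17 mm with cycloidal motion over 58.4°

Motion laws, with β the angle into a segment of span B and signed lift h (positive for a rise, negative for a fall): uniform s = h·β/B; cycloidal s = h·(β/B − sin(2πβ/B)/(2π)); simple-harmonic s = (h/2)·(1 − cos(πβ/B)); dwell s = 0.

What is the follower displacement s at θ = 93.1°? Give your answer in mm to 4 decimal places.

seg 1 [0°–69.5°] dwell: s stays 0.0000
seg 2 [69.5°–157.9°] uniform, h=7: θ=93.1° here. β=23.6, B=88.4. 7·23.6/88.4 = 1.8688 → s = 1.8688

1.8688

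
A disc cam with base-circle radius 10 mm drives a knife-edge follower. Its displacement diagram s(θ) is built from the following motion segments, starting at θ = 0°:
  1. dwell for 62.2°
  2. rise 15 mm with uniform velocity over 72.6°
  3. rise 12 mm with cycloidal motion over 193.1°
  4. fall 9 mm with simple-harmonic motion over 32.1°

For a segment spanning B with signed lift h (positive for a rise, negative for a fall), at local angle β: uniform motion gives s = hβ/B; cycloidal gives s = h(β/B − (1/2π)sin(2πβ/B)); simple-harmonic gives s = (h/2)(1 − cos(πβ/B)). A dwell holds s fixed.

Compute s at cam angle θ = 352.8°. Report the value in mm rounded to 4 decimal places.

seg 1 [0°–62.2°] dwell: s stays 0.0000
seg 2 [62.2°–134.8°] uniform, h=15: full span → s += 15 → s = 15.0000
seg 3 [134.8°–327.9°] cycloidal, h=12: full span → s += 12 → s = 27.0000
seg 4 [327.9°–360°] simple-harmonic, h=-9: θ=352.8° here. β=24.9, B=32.1. -9/2·(1 − cos(π·0.7757)) = -7.9283 → s = 19.0717

19.0717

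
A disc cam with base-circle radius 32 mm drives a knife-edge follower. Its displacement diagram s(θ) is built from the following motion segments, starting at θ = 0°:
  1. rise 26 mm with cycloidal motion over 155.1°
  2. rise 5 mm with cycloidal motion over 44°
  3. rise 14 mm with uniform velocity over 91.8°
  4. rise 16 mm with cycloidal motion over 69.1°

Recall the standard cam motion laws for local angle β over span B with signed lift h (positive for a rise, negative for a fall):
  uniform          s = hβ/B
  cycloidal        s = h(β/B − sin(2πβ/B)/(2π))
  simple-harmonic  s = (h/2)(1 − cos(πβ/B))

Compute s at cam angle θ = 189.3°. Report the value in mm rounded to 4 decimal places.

seg 1 [0°–155.1°] cycloidal, h=26: full span → s += 26 → s = 26.0000
seg 2 [155.1°–199.1°] cycloidal, h=5: θ=189.3° here. β=34.2, B=44. 5·(0.7773 − sin(2π·0.7773)/(2π)) = 4.6705 → s = 30.6705

30.6705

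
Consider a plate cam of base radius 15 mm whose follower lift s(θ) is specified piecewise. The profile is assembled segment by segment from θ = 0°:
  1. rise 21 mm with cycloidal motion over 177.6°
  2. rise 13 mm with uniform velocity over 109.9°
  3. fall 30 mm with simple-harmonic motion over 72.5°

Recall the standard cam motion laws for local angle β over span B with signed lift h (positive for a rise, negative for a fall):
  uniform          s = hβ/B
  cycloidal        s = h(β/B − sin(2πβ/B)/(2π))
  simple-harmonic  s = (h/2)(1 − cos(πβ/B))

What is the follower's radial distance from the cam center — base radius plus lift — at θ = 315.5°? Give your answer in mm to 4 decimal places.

seg 1 [0°–177.6°] cycloidal, h=21: full span → s += 21 → s = 21.0000
seg 2 [177.6°–287.5°] uniform, h=13: full span → s += 13 → s = 34.0000
seg 3 [287.5°–360°] simple-harmonic, h=-30: θ=315.5° here. β=28, B=72.5. -30/2·(1 − cos(π·0.3862)) = -9.7511 → s = 24.2489
radial distance = base radius + s = 15 + 24.2489 = 39.2489

39.2489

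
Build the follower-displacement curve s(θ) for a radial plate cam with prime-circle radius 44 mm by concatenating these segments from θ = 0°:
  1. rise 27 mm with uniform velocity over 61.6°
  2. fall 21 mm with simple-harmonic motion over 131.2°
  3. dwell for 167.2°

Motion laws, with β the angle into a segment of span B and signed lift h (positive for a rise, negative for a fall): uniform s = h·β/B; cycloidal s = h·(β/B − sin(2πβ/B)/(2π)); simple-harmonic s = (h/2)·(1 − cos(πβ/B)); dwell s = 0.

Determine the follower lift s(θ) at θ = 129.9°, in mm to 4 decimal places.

seg 1 [0°–61.6°] uniform, h=27: full span → s += 27 → s = 27.0000
seg 2 [61.6°–192.8°] simple-harmonic, h=-21: θ=129.9° here. β=68.3, B=131.2. -21/2·(1 − cos(π·0.5206)) = -11.1784 → s = 15.8216

15.8216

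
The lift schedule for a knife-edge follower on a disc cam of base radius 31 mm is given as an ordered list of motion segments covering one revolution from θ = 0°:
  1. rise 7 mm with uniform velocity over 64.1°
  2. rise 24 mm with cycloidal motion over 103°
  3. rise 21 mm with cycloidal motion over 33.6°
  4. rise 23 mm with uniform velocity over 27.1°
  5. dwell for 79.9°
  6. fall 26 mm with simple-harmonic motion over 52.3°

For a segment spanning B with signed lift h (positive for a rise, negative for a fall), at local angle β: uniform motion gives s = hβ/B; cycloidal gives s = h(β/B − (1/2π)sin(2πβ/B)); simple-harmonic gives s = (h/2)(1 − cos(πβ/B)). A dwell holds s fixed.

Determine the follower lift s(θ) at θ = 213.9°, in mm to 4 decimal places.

seg 1 [0°–64.1°] uniform, h=7: full span → s += 7 → s = 7.0000
seg 2 [64.1°–167.1°] cycloidal, h=24: full span → s += 24 → s = 31.0000
seg 3 [167.1°–200.7°] cycloidal, h=21: full span → s += 21 → s = 52.0000
seg 4 [200.7°–227.8°] uniform, h=23: θ=213.9° here. β=13.2, B=27.1. 23·13.2/27.1 = 11.2030 → s = 63.2030

63.2030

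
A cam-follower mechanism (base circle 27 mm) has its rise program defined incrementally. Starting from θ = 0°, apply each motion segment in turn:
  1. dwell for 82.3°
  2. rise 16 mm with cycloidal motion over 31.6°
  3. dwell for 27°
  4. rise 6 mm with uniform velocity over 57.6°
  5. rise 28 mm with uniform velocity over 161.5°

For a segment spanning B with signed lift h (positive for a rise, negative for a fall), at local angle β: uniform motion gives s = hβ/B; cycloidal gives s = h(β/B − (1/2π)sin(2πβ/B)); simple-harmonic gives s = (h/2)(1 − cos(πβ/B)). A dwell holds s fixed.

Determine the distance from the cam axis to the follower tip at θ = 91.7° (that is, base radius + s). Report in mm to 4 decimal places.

seg 1 [0°–82.3°] dwell: s stays 0.0000
seg 2 [82.3°–113.9°] cycloidal, h=16: θ=91.7° here. β=9.4, B=31.6. 16·(0.2975 − sin(2π·0.2975)/(2π)) = 2.3254 → s = 2.3254
radial distance = base radius + s = 27 + 2.3254 = 29.3254

29.3254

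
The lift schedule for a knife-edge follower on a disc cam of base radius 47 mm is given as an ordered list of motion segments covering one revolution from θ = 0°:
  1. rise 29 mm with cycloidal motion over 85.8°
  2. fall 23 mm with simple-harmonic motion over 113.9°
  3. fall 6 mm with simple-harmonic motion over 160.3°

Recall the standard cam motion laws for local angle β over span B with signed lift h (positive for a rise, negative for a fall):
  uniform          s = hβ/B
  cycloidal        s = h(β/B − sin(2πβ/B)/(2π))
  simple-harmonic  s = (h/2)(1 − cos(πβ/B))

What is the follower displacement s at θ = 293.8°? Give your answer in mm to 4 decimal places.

seg 1 [0°–85.8°] cycloidal, h=29: full span → s += 29 → s = 29.0000
seg 2 [85.8°–199.7°] simple-harmonic, h=-23: full span → s += -23 → s = 6.0000
seg 3 [199.7°–360°] simple-harmonic, h=-6: θ=293.8° here. β=94.1, B=160.3. -6/2·(1 − cos(π·0.5870)) = -3.8100 → s = 2.1900

2.1900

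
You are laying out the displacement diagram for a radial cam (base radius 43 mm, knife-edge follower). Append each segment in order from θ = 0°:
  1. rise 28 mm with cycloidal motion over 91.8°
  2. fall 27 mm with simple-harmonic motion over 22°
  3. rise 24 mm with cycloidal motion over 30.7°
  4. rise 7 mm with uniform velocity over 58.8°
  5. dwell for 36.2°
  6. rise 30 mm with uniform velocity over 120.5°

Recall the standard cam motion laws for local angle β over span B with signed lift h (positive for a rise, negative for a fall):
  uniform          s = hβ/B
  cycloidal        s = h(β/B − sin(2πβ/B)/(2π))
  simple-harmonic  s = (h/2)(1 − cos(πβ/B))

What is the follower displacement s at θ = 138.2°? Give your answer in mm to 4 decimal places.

seg 1 [0°–91.8°] cycloidal, h=28: full span → s += 28 → s = 28.0000
seg 2 [91.8°–113.8°] simple-harmonic, h=-27: full span → s += -27 → s = 1.0000
seg 3 [113.8°–144.5°] cycloidal, h=24: θ=138.2° here. β=24.4, B=30.7. 24·(0.7948 − sin(2π·0.7948)/(2π)) = 22.7444 → s = 23.7444

23.7444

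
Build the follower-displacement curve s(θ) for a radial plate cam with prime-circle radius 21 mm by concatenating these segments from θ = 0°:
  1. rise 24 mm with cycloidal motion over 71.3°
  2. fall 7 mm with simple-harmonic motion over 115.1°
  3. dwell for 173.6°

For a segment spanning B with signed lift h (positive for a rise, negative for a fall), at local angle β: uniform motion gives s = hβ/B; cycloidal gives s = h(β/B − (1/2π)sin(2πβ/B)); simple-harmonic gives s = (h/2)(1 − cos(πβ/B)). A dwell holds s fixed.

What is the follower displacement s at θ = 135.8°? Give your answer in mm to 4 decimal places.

seg 1 [0°–71.3°] cycloidal, h=24: full span → s += 24 → s = 24.0000
seg 2 [71.3°–186.4°] simple-harmonic, h=-7: θ=135.8° here. β=64.5, B=115.1. -7/2·(1 − cos(π·0.5604)) = -4.1600 → s = 19.8400

19.8400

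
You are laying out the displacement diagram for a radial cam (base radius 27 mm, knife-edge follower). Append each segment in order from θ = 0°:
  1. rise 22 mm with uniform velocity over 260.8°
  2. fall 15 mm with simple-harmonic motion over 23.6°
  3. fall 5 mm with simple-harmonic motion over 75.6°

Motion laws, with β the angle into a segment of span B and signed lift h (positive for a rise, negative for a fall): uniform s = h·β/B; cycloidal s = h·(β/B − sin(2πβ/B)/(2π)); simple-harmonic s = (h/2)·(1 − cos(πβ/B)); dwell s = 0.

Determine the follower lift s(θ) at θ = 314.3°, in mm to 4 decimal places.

seg 1 [0°–260.8°] uniform, h=22: full span → s += 22 → s = 22.0000
seg 2 [260.8°–284.4°] simple-harmonic, h=-15: full span → s += -15 → s = 7.0000
seg 3 [284.4°–360°] simple-harmonic, h=-5: θ=314.3° here. β=29.9, B=75.6. -5/2·(1 − cos(π·0.3955)) = -1.6939 → s = 5.3061

5.3061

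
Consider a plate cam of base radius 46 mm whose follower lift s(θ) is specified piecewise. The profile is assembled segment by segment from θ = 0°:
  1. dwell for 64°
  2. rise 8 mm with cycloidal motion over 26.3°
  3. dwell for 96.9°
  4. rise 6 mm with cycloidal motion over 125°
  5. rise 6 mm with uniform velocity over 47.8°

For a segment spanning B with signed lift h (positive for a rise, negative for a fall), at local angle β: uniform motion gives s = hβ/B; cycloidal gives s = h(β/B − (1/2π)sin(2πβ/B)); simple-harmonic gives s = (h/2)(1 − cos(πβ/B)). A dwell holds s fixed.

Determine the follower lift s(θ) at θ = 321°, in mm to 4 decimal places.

seg 1 [0°–64°] dwell: s stays 0.0000
seg 2 [64°–90.3°] cycloidal, h=8: full span → s += 8 → s = 8.0000
seg 3 [90.3°–187.2°] dwell: s stays 8.0000
seg 4 [187.2°–312.2°] cycloidal, h=6: full span → s += 6 → s = 14.0000
seg 5 [312.2°–360°] uniform, h=6: θ=321° here. β=8.8, B=47.8. 6·8.8/47.8 = 1.1046 → s = 15.1046

15.1046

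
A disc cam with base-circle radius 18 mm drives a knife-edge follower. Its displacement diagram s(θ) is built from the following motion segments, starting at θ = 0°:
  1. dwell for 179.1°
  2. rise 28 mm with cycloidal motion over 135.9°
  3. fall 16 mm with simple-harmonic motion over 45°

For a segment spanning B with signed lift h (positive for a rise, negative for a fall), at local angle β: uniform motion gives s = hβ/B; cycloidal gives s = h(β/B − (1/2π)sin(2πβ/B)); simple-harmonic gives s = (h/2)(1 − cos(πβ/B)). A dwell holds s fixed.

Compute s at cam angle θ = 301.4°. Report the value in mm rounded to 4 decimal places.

seg 1 [0°–179.1°] dwell: s stays 0.0000
seg 2 [179.1°–315°] cycloidal, h=28: θ=301.4° here. β=122.3, B=135.9. 28·(0.8999 − sin(2π·0.8999)/(2π)) = 27.8190 → s = 27.8190

27.8190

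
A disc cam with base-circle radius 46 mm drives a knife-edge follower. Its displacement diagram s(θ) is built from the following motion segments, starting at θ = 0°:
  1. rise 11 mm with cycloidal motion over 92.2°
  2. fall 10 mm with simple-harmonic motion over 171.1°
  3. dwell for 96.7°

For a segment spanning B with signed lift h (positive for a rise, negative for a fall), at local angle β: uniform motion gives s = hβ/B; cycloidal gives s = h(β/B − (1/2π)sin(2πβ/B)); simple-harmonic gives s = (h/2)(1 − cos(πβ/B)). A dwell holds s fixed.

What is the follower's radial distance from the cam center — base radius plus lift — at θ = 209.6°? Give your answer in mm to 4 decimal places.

seg 1 [0°–92.2°] cycloidal, h=11: full span → s += 11 → s = 11.0000
seg 2 [92.2°–263.3°] simple-harmonic, h=-10: θ=209.6° here. β=117.4, B=171.1. -10/2·(1 − cos(π·0.6861)) = -7.7602 → s = 3.2398
radial distance = base radius + s = 46 + 3.2398 = 49.2398

49.2398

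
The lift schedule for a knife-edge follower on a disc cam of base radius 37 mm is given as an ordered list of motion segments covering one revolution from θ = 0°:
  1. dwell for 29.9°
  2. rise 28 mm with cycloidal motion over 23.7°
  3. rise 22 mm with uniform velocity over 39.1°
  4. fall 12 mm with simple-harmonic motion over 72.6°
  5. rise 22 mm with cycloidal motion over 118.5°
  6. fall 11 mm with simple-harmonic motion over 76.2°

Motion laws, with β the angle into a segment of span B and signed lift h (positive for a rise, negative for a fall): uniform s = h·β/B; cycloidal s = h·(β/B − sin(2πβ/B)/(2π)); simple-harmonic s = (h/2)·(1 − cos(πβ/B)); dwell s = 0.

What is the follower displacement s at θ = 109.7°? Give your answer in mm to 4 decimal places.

seg 1 [0°–29.9°] dwell: s stays 0.0000
seg 2 [29.9°–53.6°] cycloidal, h=28: full span → s += 28 → s = 28.0000
seg 3 [53.6°–92.7°] uniform, h=22: full span → s += 22 → s = 50.0000
seg 4 [92.7°–165.3°] simple-harmonic, h=-12: θ=109.7° here. β=17, B=72.6. -12/2·(1 − cos(π·0.2342)) = -1.5516 → s = 48.4484

48.4484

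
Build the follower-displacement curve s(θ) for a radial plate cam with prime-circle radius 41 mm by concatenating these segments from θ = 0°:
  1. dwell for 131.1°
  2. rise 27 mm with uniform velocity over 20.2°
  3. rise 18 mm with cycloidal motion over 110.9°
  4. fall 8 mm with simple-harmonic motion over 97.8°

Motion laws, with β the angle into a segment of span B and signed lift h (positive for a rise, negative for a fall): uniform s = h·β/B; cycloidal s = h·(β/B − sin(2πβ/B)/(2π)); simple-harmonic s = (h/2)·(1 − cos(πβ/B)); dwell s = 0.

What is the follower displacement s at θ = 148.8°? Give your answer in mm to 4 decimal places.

seg 1 [0°–131.1°] dwell: s stays 0.0000
seg 2 [131.1°–151.3°] uniform, h=27: θ=148.8° here. β=17.7, B=20.2. 27·17.7/20.2 = 23.6584 → s = 23.6584

23.6584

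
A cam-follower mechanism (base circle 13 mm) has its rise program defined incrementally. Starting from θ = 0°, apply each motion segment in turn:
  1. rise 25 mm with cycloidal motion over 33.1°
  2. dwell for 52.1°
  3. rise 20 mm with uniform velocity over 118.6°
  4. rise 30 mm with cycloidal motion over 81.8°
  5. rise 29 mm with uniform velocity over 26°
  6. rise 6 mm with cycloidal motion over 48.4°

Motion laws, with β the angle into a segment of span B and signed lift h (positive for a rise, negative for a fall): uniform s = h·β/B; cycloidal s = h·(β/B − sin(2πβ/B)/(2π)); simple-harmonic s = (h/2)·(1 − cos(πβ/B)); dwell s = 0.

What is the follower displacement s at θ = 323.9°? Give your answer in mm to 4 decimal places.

seg 1 [0°–33.1°] cycloidal, h=25: full span → s += 25 → s = 25.0000
seg 2 [33.1°–85.2°] dwell: s stays 25.0000
seg 3 [85.2°–203.8°] uniform, h=20: full span → s += 20 → s = 45.0000
seg 4 [203.8°–285.6°] cycloidal, h=30: full span → s += 30 → s = 75.0000
seg 5 [285.6°–311.6°] uniform, h=29: full span → s += 29 → s = 104.0000
seg 6 [311.6°–360°] cycloidal, h=6: θ=323.9° here. β=12.3, B=48.4. 6·(0.2541 − sin(2π·0.2541)/(2π)) = 0.5702 → s = 104.5702

104.5702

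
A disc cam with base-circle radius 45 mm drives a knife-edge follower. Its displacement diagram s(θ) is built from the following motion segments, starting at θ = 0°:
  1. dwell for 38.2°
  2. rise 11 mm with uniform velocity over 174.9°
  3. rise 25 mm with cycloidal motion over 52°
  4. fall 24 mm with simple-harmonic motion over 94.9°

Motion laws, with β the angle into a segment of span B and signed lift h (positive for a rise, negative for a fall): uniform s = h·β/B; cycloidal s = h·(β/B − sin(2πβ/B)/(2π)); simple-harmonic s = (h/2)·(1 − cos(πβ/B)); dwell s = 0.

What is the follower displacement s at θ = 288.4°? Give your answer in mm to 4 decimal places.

seg 1 [0°–38.2°] dwell: s stays 0.0000
seg 2 [38.2°–213.1°] uniform, h=11: full span → s += 11 → s = 11.0000
seg 3 [213.1°–265.1°] cycloidal, h=25: full span → s += 25 → s = 36.0000
seg 4 [265.1°–360°] simple-harmonic, h=-24: θ=288.4° here. β=23.3, B=94.9. -24/2·(1 − cos(π·0.2455)) = -3.3962 → s = 32.6038

32.6038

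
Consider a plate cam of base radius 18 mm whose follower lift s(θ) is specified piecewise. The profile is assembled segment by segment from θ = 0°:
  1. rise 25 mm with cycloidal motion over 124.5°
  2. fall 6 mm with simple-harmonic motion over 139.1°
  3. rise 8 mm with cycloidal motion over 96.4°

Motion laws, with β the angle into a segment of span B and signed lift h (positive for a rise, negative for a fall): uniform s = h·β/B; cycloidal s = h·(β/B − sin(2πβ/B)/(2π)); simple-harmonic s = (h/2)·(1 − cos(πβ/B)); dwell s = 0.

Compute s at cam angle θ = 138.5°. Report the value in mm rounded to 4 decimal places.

seg 1 [0°–124.5°] cycloidal, h=25: full span → s += 25 → s = 25.0000
seg 2 [124.5°–263.6°] simple-harmonic, h=-6: θ=138.5° here. β=14, B=139.1. -6/2·(1 − cos(π·0.1006)) = -0.1487 → s = 24.8513

24.8513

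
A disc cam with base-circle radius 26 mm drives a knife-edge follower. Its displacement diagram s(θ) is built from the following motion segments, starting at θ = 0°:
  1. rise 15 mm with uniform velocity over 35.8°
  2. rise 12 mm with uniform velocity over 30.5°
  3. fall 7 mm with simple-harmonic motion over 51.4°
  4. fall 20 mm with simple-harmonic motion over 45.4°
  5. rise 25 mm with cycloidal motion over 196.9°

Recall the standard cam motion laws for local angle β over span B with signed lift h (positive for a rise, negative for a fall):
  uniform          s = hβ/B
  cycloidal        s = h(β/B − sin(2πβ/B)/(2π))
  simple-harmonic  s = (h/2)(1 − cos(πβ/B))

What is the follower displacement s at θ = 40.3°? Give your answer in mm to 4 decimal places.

seg 1 [0°–35.8°] uniform, h=15: full span → s += 15 → s = 15.0000
seg 2 [35.8°–66.3°] uniform, h=12: θ=40.3° here. β=4.5, B=30.5. 12·4.5/30.5 = 1.7705 → s = 16.7705

16.7705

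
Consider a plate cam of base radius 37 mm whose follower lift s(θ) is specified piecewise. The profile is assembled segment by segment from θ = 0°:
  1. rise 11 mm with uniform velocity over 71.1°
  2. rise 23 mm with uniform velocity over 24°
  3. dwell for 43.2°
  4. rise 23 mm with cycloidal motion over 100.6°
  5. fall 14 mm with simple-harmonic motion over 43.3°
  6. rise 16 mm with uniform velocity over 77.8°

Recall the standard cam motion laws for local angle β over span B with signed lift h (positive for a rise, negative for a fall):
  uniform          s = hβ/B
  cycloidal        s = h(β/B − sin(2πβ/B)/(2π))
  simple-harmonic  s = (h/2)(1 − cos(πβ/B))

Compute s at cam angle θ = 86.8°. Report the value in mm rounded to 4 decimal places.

seg 1 [0°–71.1°] uniform, h=11: full span → s += 11 → s = 11.0000
seg 2 [71.1°–95.1°] uniform, h=23: θ=86.8° here. β=15.7, B=24. 23·15.7/24 = 15.0458 → s = 26.0458

26.0458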